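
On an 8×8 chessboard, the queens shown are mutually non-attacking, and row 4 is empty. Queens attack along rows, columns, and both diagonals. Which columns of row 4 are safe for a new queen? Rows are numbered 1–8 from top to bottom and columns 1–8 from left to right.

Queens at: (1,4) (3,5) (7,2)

columns 3, 8

(1,4) attacks row 4 at column 4 and diagonals 1, 7.
(3,5) attacks row 4 at column 5 and diagonals 4, 6.
(7,2) attacks row 4 at column 2 and diagonals 5.
Attacked columns: {1, 2, 4, 5, 6, 7}. Safe: {3, 8}.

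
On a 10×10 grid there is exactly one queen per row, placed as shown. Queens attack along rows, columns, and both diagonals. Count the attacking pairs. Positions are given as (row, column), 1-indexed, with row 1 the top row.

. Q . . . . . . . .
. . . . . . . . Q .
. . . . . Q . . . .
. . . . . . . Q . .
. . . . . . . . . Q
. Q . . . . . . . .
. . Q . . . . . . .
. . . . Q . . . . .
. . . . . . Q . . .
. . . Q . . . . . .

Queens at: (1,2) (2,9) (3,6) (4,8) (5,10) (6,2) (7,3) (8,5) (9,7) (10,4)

2

Same column: (1,2)–(6,2) (column 2).
Same diagonal: (6,2)–(7,3) (|6−7| = |2−3| = 1).
Total attacking pairs: 2.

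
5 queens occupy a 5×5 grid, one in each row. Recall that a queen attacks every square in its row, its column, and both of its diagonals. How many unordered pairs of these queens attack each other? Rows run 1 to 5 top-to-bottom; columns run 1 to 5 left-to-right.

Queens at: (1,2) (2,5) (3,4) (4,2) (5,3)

Same column: (1,2)–(4,2) (column 2).
Same diagonal: (1,2)–(3,4) (|1−3| = |2−4| = 2); (2,5)–(3,4) (|2−3| = |5−4| = 1); (4,2)–(5,3) (|4−5| = |2−3| = 1).
Total attacking pairs: 4.

4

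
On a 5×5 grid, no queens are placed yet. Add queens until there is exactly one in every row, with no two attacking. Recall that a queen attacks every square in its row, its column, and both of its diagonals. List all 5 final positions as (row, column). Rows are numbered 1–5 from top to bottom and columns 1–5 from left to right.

Row 1: Safe: 1, 2, 3, 4, 5. Place at column 2.
Row 2: attacked by (1,2)→{1,2,3}. Safe: 4, 5. Place at column 4.
Row 3: attacked by (1,2)→{2,4}; (2,4)→{3,4,5}. Safe: 1. Place at column 1.
Row 4: attacked by (1,2)→{2,5}; (2,4)→{2,4}; (3,1)→{1,2}. Safe: 3. Place at column 3.
Row 5: attacked by (1,2)→{2}; (2,4)→{1,4}; (3,1)→{1,3}; (4,3)→{2,3,4}. Safe: 5. Place at column 5.
Columns [2, 4, 1, 3, 5], r−c [-1, -2, 2, 1, 0], r+c [3, 6, 4, 7, 10] are all distinct, so no two queens attack.

(1,2) (2,4) (3,1) (4,3) (5,5)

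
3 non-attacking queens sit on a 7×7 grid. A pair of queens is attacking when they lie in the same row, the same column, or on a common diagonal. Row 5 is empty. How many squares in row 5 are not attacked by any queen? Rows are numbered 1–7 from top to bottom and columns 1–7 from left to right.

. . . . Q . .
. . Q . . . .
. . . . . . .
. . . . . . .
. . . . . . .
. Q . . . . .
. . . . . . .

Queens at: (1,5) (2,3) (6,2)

2

(1,5) attacks row 5 at column 5 and diagonals 1.
(2,3) attacks row 5 at column 3 and diagonals 6.
(6,2) attacks row 5 at column 2 and diagonals 1, 3.
Attacked columns: {1, 2, 3, 5, 6}. Safe: {4, 7}.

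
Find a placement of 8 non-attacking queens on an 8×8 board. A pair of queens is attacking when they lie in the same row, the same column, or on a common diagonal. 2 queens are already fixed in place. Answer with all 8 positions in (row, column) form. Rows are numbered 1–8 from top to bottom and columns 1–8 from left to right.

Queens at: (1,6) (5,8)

(1,6) (2,1) (3,5) (4,2) (5,8) (6,3) (7,7) (8,4)

Row 2: attacked by (1,6)→{5,6,7}; (5,8)→{5,8}. Safe: 1, 2, 3, 4. Place at column 1.
Row 3: attacked by (1,6)→{4,6,8}; (2,1)→{1,2}; (5,8)→{6,8}. Safe: 3, 5, 7. Place at column 5.
Row 4: attacked by (1,6)→{3,6}; (2,1)→{1,3}; (3,5)→{4,5,6}; (5,8)→{7,8}. Safe: 2. Place at column 2.
Row 6: attacked by (1,6)→{1,6}; (2,1)→{1,5}; (3,5)→{2,5,8}; (4,2)→{2,4}; (5,8)→{7,8}. Safe: 3. Place at column 3.
Row 7: attacked by (1,6)→{6}; (2,1)→{1,6}; (3,5)→{1,5}; (4,2)→{2,5}; (5,8)→{6,8}; (6,3)→{2,3,4}. Safe: 7. Place at column 7.
Row 8: attacked by (1,6)→{6}; (2,1)→{1,7}; (3,5)→{5}; (4,2)→{2,6}; (5,8)→{5,8}; (6,3)→{1,3,5}; (7,7)→{6,7,8}. Safe: 4. Place at column 4.
Columns [6, 1, 5, 2, 8, 3, 7, 4], r−c [-5, 1, -2, 2, -3, 3, 0, 4], r+c [7, 3, 8, 6, 13, 9, 14, 12] are all distinct, so no two queens attack.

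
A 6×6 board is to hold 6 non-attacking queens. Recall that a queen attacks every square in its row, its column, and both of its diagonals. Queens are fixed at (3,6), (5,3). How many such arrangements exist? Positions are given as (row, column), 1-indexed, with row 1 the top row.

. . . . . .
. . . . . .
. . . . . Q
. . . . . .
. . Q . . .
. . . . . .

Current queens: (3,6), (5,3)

1

Branch on row 1: col 1 → 0; col 2 → 1; col 5 → 0.
Sum: 0 + 1 + 0 = 1.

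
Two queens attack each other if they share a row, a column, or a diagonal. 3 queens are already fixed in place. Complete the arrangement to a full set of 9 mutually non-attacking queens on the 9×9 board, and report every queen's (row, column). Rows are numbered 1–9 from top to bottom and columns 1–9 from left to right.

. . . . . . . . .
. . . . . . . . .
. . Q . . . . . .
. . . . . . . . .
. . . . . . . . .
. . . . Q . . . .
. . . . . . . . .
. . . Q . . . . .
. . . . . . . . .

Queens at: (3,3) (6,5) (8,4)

(1,9) (2,6) (3,3) (4,1) (5,8) (6,5) (7,2) (8,4) (9,7)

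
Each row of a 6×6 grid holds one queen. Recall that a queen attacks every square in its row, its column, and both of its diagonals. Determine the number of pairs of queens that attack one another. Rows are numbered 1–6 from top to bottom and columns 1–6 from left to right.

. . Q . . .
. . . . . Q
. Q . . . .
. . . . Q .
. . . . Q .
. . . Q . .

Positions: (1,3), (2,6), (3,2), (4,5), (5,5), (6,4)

Same column: (4,5)–(5,5) (column 5).
Same diagonal: (5,5)–(6,4) (|5−6| = |5−4| = 1).
Total attacking pairs: 2.

2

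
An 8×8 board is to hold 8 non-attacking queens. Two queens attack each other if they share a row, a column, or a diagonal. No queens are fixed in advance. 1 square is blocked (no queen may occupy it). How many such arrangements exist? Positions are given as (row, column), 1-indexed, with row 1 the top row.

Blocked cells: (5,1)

74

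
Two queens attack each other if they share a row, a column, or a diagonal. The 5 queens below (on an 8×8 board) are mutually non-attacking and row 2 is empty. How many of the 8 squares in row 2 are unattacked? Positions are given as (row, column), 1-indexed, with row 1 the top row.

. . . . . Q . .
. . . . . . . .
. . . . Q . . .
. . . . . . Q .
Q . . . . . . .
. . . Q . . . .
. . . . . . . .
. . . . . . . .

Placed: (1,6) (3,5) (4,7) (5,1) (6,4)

(1,6) attacks row 2 at column 6 and diagonals 5, 7.
(3,5) attacks row 2 at column 5 and diagonals 4, 6.
(4,7) attacks row 2 at column 7 and diagonals 5.
(5,1) attacks row 2 at column 1 and diagonals 4.
(6,4) attacks row 2 at column 4 and diagonals 8.
Attacked columns: {1, 4, 5, 6, 7, 8}. Safe: {2, 3}.

2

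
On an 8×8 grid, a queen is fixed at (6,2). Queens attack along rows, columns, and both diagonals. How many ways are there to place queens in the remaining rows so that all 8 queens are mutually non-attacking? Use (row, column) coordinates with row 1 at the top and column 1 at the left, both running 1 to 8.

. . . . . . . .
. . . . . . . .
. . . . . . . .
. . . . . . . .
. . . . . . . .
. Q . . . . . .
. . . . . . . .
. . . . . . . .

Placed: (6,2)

14

Branch on row 1: col 1 → 1; col 3 → 2; col 4 → 3; col 5 → 3; col 6 → 4; col 8 → 1.
Sum: 1 + 2 + 3 + 3 + 4 + 1 = 14.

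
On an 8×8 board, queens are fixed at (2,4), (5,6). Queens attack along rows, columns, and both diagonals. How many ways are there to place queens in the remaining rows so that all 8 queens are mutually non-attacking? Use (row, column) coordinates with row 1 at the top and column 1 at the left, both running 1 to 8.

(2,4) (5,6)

Branch on row 1: col 1 → 0; col 7 → 1; col 8 → 1.
Sum: 0 + 1 + 1 = 2.

2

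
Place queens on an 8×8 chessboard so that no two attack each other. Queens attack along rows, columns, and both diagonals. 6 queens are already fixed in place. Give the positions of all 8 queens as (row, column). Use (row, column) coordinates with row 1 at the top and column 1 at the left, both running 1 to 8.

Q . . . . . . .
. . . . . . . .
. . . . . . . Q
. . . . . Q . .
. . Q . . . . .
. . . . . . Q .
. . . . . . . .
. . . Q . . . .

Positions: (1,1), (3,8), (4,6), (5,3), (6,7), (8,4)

Row 2: attacked by (1,1)→{1,2}; (3,8)→{7,8}; (4,6)→{4,6,8}; (5,3)→{3,6}; (6,7)→{3,7}; (8,4)→{4}. Safe: 5. Place at column 5.
Row 7: attacked by (1,1)→{1,7}; (2,5)→{5}; (3,8)→{4,8}; (4,6)→{3,6}; (5,3)→{1,3,5}; (6,7)→{6,7,8}; (8,4)→{3,4,5}. Safe: 2. Place at column 2.
Columns [1, 5, 8, 6, 3, 7, 2, 4], r−c [0, -3, -5, -2, 2, -1, 5, 4], r+c [2, 7, 11, 10, 8, 13, 9, 12] are all distinct, so no two queens attack.

(1,1) (2,5) (3,8) (4,6) (5,3) (6,7) (7,2) (8,4)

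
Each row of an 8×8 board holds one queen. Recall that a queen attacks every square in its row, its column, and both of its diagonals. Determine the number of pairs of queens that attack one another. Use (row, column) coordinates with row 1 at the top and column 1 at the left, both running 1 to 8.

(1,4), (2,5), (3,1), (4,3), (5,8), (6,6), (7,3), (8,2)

Same column: (4,3)–(7,3) (column 3).
Same diagonal: (1,4)–(2,5) (|1−2| = |4−5| = 1); (1,4)–(5,8) (|1−5| = |4−8| = 4); (2,5)–(4,3) (|2−4| = |5−3| = 2); (2,5)–(5,8) (|2−5| = |5−8| = 3); (7,3)–(8,2) (|7−8| = |3−2| = 1).
Total attacking pairs: 6.

6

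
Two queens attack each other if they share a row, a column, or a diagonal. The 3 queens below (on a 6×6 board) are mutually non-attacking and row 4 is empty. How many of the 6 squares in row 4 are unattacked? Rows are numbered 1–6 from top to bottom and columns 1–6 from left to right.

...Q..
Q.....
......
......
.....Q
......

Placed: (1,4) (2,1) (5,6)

(1,4) attacks row 4 at column 4 and diagonals 1.
(2,1) attacks row 4 at column 1 and diagonals 3.
(5,6) attacks row 4 at column 6 and diagonals 5.
Attacked columns: {1, 3, 4, 5, 6}. Safe: {2}.

1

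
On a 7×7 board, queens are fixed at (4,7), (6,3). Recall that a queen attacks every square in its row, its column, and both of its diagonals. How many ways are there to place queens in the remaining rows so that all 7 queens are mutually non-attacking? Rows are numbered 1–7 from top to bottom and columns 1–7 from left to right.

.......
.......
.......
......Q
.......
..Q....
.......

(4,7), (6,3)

Branch on row 1: col 1 → 0; col 2 → 1; col 5 → 0; col 6 → 1.
Sum: 0 + 1 + 0 + 1 = 2.

2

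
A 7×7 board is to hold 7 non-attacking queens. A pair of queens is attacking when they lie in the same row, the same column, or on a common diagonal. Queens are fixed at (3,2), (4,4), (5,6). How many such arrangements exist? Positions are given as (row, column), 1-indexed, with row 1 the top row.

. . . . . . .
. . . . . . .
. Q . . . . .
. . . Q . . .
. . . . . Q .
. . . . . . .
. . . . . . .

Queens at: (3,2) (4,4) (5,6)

2

Branch on row 1: col 3 → 1; col 5 → 1.
Sum: 1 + 1 = 2.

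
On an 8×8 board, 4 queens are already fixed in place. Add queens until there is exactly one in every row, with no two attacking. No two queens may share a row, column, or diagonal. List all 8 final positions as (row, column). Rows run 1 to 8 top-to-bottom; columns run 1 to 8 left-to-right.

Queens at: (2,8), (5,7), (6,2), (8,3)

Row 1: attacked by (2,8)→{7,8}; (5,7)→{3,7}; (6,2)→{2,7}; (8,3)→{3}. Safe: 1, 4, 5, 6. Place at column 4.
Row 3: attacked by (1,4)→{2,4,6}; (2,8)→{7,8}; (5,7)→{5,7}; (6,2)→{2,5}; (8,3)→{3,8}. Safe: 1. Place at column 1.
Row 4: attacked by (1,4)→{1,4,7}; (2,8)→{6,8}; (3,1)→{1,2}; (5,7)→{6,7,8}; (6,2)→{2,4}; (8,3)→{3,7}. Safe: 5. Place at column 5.
Row 7: attacked by (1,4)→{4}; (2,8)→{3,8}; (3,1)→{1,5}; (4,5)→{2,5,8}; (5,7)→{5,7}; (6,2)→{1,2,3}; (8,3)→{2,3,4}. Safe: 6. Place at column 6.
Columns [4, 8, 1, 5, 7, 2, 6, 3], r−c [-3, -6, 2, -1, -2, 4, 1, 5], r+c [5, 10, 4, 9, 12, 8, 13, 11] are all distinct, so no two queens attack.

(1,4) (2,8) (3,1) (4,5) (5,7) (6,2) (7,6) (8,3)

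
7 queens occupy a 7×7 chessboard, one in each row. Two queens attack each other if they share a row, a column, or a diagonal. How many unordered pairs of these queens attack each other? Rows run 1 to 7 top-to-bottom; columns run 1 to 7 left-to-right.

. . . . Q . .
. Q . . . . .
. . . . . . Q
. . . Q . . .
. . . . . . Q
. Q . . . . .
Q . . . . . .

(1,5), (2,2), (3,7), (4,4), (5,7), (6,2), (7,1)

Same column: (2,2)–(6,2) (column 2); (3,7)–(5,7) (column 7).
Same diagonal: (1,5)–(3,7) (|1−3| = |5−7| = 2); (2,2)–(4,4) (|2−4| = |2−4| = 2); (4,4)–(6,2) (|4−6| = |4−2| = 2); (4,4)–(7,1) (|4−7| = |4−1| = 3); (6,2)–(7,1) (|6−7| = |2−1| = 1).
Total attacking pairs: 7.

7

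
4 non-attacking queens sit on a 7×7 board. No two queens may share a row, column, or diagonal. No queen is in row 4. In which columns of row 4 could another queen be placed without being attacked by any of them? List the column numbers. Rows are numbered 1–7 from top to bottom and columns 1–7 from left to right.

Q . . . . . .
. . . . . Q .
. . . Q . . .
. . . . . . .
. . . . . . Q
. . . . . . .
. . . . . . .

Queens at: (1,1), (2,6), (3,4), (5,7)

columns 2

(1,1) attacks row 4 at column 1 and diagonals 4.
(2,6) attacks row 4 at column 6 and diagonals 4.
(3,4) attacks row 4 at column 4 and diagonals 3, 5.
(5,7) attacks row 4 at column 7 and diagonals 6.
Attacked columns: {1, 3, 4, 5, 6, 7}. Safe: {2}.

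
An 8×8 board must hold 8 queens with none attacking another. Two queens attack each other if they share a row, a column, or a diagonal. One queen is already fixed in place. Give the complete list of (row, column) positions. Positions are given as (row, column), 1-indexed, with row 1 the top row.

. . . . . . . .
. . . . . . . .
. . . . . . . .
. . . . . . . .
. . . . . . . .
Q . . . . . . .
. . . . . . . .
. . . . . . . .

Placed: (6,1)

(1,2) (2,4) (3,6) (4,8) (5,3) (6,1) (7,7) (8,5)

Row 1: attacked by (6,1)→{1,6}. Safe: 2, 3, 4, 5, 7, 8. Place at column 2.
Row 2: attacked by (1,2)→{1,2,3}; (6,1)→{1,5}. Safe: 4, 6, 7, 8. Place at column 4.
Row 3: attacked by (1,2)→{2,4}; (2,4)→{3,4,5}; (6,1)→{1,4}. Safe: 6, 7, 8. Place at column 6.
Row 4: attacked by (1,2)→{2,5}; (2,4)→{2,4,6}; (3,6)→{5,6,7}; (6,1)→{1,3}. Safe: 8. Place at column 8.
Row 5: attacked by (1,2)→{2,6}; (2,4)→{1,4,7}; (3,6)→{4,6,8}; (4,8)→{7,8}; (6,1)→{1,2}. Safe: 3, 5. Place at column 3.
Row 7: attacked by (1,2)→{2,8}; (2,4)→{4}; (3,6)→{2,6}; (4,8)→{5,8}; (5,3)→{1,3,5}; (6,1)→{1,2}. Safe: 7. Place at column 7.
Row 8: attacked by (1,2)→{2}; (2,4)→{4}; (3,6)→{1,6}; (4,8)→{4,8}; (5,3)→{3,6}; (6,1)→{1,3}; (7,7)→{6,7,8}. Safe: 5. Place at column 5.
Columns [2, 4, 6, 8, 3, 1, 7, 5], r−c [-1, -2, -3, -4, 2, 5, 0, 3], r+c [3, 6, 9, 12, 8, 7, 14, 13] are all distinct, so no two queens attack.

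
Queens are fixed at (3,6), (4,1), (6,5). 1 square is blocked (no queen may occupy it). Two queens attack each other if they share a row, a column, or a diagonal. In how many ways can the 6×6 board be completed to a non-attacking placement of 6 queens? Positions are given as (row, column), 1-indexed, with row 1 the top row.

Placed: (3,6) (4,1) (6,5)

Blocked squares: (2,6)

Branch on row 1: col 2 → 1; col 3 → 0.
Sum: 1 + 0 = 1.

1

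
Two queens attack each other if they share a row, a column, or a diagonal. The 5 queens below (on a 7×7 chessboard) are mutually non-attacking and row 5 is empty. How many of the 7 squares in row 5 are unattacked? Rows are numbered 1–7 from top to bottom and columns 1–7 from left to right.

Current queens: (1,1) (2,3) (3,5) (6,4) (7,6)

(1,1) attacks row 5 at column 1 and diagonals 5.
(2,3) attacks row 5 at column 3 and diagonals 6.
(3,5) attacks row 5 at column 5 and diagonals 3, 7.
(6,4) attacks row 5 at column 4 and diagonals 3, 5.
(7,6) attacks row 5 at column 6 and diagonals 4.
Attacked columns: {1, 3, 4, 5, 6, 7}. Safe: {2}.

1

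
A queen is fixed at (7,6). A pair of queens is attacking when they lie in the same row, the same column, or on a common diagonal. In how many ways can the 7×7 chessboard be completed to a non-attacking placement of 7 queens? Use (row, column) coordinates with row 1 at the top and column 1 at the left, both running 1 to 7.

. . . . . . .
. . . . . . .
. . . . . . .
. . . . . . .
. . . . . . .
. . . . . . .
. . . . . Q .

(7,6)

7

Branch on row 1: col 1 → 1; col 2 → 4; col 3 → 1; col 4 → 1; col 5 → 0; col 7 → 0.
Sum: 1 + 4 + 1 + 1 + 0 + 0 = 7.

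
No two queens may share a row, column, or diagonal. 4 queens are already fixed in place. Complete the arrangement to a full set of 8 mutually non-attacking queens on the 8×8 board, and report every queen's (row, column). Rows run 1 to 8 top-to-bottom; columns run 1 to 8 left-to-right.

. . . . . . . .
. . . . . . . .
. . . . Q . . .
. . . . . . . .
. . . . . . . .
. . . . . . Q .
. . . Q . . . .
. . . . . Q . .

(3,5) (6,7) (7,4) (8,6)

(1,8) (2,2) (3,5) (4,3) (5,1) (6,7) (7,4) (8,6)

Row 1: attacked by (3,5)→{3,5,7}; (6,7)→{2,7}; (7,4)→{4}; (8,6)→{6}. Safe: 1, 8. Place at column 8.
Row 2: attacked by (1,8)→{7,8}; (3,5)→{4,5,6}; (6,7)→{3,7}; (7,4)→{4}; (8,6)→{6}. Safe: 1, 2. Place at column 2.
Row 4: attacked by (1,8)→{5,8}; (2,2)→{2,4}; (3,5)→{4,5,6}; (6,7)→{5,7}; (7,4)→{1,4,7}; (8,6)→{2,6}. Safe: 3. Place at column 3.
Row 5: attacked by (1,8)→{4,8}; (2,2)→{2,5}; (3,5)→{3,5,7}; (4,3)→{2,3,4}; (6,7)→{6,7,8}; (7,4)→{2,4,6}; (8,6)→{3,6}. Safe: 1. Place at column 1.
Columns [8, 2, 5, 3, 1, 7, 4, 6], r−c [-7, 0, -2, 1, 4, -1, 3, 2], r+c [9, 4, 8, 7, 6, 13, 11, 14] are all distinct, so no two queens attack.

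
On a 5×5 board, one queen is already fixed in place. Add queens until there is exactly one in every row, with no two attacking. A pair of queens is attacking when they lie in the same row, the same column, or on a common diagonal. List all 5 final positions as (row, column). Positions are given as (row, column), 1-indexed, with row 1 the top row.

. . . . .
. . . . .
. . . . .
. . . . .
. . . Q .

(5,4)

Row 1: attacked by (5,4)→{4}. Safe: 1, 2, 3, 5. Place at column 1.
Row 2: attacked by (1,1)→{1,2}; (5,4)→{1,4}. Safe: 3, 5. Place at column 3.
Row 3: attacked by (1,1)→{1,3}; (2,3)→{2,3,4}; (5,4)→{2,4}. Safe: 5. Place at column 5.
Row 4: attacked by (1,1)→{1,4}; (2,3)→{1,3,5}; (3,5)→{4,5}; (5,4)→{3,4,5}. Safe: 2. Place at column 2.
Columns [1, 3, 5, 2, 4], r−c [0, -1, -2, 2, 1], r+c [2, 5, 8, 6, 9] are all distinct, so no two queens attack.

(1,1) (2,3) (3,5) (4,2) (5,4)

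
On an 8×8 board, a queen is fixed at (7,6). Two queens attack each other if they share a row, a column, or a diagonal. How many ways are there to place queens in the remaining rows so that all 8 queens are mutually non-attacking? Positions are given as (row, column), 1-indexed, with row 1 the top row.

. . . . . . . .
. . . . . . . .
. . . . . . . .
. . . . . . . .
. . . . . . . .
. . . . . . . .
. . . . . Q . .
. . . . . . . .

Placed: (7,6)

14

Branch on row 1: col 1 → 1; col 2 → 3; col 3 → 0; col 4 → 3; col 5 → 6; col 7 → 1; col 8 → 0.
Sum: 1 + 3 + 0 + 3 + 6 + 1 + 0 = 14.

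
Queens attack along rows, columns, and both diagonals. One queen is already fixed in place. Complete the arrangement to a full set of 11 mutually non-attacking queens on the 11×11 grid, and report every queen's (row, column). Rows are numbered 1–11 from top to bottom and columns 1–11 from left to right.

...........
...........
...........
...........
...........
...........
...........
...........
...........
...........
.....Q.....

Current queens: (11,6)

(1,10) (2,7) (3,9) (4,11) (5,2) (6,4) (7,1) (8,8) (9,5) (10,3) (11,6)

Row 1: attacked by (11,6)→{6}. Safe: 1, 2, 3, 4, 5, 7, 8, 9, 10, 11. Place at column 10.
Row 2: attacked by (1,10)→{9,10,11}; (11,6)→{6}. Safe: 1, 2, 3, 4, 5, 7, 8. Place at column 7.
Row 3: attacked by (1,10)→{8,10}; (2,7)→{6,7,8}; (11,6)→{6}. Safe: 1, 2, 3, 4, 5, 9, 11. Place at column 9.
Row 4: attacked by (1,10)→{7,10}; (2,7)→{5,7,9}; (3,9)→{8,9,10}; (11,6)→{6}. Safe: 1, 2, 3, 4, 11. Place at column 11.
Row 5: attacked by (1,10)→{6,10}; (2,7)→{4,7,10}; (3,9)→{7,9,11}; (4,11)→{10,11}; (11,6)→{6}. Safe: 1, 2, 3, 5, 8. Place at column 2.
Row 6: attacked by (1,10)→{5,10}; (2,7)→{3,7,11}; (3,9)→{6,9}; (4,11)→{9,11}; (5,2)→{1,2,3}; (11,6)→{1,6,11}. Safe: 4, 8. Place at column 4.
Row 7: attacked by (1,10)→{4,10}; (2,7)→{2,7}; (3,9)→{5,9}; (4,11)→{8,11}; (5,2)→{2,4}; (6,4)→{3,4,5}; (11,6)→{2,6,10}. Safe: 1. Place at column 1.
Row 8: attacked by (1,10)→{3,10}; (2,7)→{1,7}; (3,9)→{4,9}; (4,11)→{7,11}; (5,2)→{2,5}; (6,4)→{2,4,6}; (7,1)→{1,2}; (11,6)→{3,6,9}. Safe: 8. Place at column 8.
Row 9: attacked by (1,10)→{2,10}; (2,7)→{7}; (3,9)→{3,9}; (4,11)→{6,11}; (5,2)→{2,6}; (6,4)→{1,4,7}; (7,1)→{1,3}; (8,8)→{7,8,9}; (11,6)→{4,6,8}. Safe: 5. Place at column 5.
Row 10: attacked by (1,10)→{1,10}; (2,7)→{7}; (3,9)→{2,9}; (4,11)→{5,11}; (5,2)→{2,7}; (6,4)→{4,8}; (7,1)→{1,4}; (8,8)→{6,8,10}; (9,5)→{4,5,6}; (11,6)→{5,6,7}. Safe: 3. Place at column 3.
Columns [10, 7, 9, 11, 2, 4, 1, 8, 5, 3, 6], r−c [-9, -5, -6, -7, 3, 2, 6, 0, 4, 7, 5], r+c [11, 9, 12, 15, 7, 10, 8, 16, 14, 13, 17] are all distinct, so no two queens attack.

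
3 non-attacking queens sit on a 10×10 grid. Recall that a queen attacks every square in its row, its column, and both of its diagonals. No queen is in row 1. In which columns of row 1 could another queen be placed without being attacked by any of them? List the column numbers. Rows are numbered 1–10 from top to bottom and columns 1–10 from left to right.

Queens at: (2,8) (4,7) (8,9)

(2,8) attacks row 1 at column 8 and diagonals 7, 9.
(4,7) attacks row 1 at column 7 and diagonals 4, 10.
(8,9) attacks row 1 at column 9 and diagonals 2.
Attacked columns: {2, 4, 7, 8, 9, 10}. Safe: {1, 3, 5, 6}.

columns 1, 3, 5, 6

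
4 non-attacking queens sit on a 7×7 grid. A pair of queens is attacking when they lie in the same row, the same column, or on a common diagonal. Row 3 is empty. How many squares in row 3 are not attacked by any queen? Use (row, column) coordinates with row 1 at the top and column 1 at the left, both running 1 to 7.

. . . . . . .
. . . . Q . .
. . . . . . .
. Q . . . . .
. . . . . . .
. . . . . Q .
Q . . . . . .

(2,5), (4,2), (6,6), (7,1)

(2,5) attacks row 3 at column 5 and diagonals 4, 6.
(4,2) attacks row 3 at column 2 and diagonals 1, 3.
(6,6) attacks row 3 at column 6 and diagonals 3.
(7,1) attacks row 3 at column 1 and diagonals 5.
Attacked columns: {1, 2, 3, 4, 5, 6}. Safe: {7}.

1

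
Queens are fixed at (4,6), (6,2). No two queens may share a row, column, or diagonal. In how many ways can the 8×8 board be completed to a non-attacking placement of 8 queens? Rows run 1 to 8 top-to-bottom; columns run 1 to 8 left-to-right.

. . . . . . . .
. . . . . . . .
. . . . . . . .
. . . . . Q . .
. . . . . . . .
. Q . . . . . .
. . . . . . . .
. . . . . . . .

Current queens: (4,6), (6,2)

3

Branch on row 1: col 1 → 1; col 4 → 0; col 5 → 2; col 8 → 0.
Sum: 1 + 0 + 2 + 0 = 3.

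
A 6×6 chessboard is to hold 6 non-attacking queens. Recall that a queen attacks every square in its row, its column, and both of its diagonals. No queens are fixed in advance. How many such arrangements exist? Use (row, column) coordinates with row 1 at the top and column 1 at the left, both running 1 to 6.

4

Branch on row 1: col 1 → 0; col 2 → 1; col 3 → 1; col 4 → 1; col 5 → 1; col 6 → 0.
Sum: 0 + 1 + 1 + 1 + 1 + 0 = 4.
(This is the classic 6-queens count.)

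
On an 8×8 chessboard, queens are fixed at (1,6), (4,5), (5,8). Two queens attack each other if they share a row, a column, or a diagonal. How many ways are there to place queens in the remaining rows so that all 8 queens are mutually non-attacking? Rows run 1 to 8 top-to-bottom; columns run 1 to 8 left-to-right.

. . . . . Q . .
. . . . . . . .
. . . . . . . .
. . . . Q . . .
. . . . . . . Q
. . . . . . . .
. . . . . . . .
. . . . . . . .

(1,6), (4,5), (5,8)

1

Branch on row 2: col 1 → 0; col 2 → 0; col 4 → 1.
Sum: 0 + 0 + 1 = 1.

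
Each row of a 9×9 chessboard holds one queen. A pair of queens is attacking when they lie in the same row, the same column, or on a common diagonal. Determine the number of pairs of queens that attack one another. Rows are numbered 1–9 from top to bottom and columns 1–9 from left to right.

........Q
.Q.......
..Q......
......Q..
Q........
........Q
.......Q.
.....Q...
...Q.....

5

Same column: (1,9)–(6,9) (column 9).
Same diagonal: (2,2)–(3,3) (|2−3| = |2−3| = 1); (3,3)–(5,1) (|3−5| = |3−1| = 2); (4,7)–(6,9) (|4−6| = |7−9| = 2); (6,9)–(7,8) (|6−7| = |9−8| = 1).
Total attacking pairs: 5.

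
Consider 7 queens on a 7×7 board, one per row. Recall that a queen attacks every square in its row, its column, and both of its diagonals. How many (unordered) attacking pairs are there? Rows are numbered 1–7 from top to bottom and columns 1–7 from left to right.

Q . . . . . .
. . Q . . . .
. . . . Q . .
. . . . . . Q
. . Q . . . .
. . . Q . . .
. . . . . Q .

3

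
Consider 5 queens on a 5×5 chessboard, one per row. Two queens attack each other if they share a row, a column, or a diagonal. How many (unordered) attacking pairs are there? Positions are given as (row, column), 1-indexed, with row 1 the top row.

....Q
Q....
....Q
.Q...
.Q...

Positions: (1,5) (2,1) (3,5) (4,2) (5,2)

3

Same column: (1,5)–(3,5) (column 5); (4,2)–(5,2) (column 2).
Same diagonal: (1,5)–(4,2) (|1−4| = |5−2| = 3).
Total attacking pairs: 3.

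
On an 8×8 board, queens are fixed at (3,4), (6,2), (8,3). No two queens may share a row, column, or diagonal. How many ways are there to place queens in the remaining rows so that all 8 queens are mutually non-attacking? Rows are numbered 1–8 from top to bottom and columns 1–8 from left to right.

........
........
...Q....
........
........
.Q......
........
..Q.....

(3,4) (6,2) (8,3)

3

Branch on row 1: col 1 → 1; col 5 → 2; col 8 → 0.
Sum: 1 + 2 + 0 = 3.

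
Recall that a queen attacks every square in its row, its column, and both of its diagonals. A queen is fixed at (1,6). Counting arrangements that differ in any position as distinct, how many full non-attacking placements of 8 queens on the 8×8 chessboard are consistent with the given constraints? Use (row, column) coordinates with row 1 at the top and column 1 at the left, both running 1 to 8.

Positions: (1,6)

16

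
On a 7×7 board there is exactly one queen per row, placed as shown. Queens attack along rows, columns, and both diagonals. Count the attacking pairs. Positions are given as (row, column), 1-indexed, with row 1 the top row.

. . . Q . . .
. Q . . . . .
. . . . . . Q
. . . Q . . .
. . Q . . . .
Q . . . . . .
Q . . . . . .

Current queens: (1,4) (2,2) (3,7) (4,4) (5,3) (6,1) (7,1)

6

Same column: (1,4)–(4,4) (column 4); (6,1)–(7,1) (column 1).
Same diagonal: (2,2)–(4,4) (|2−4| = |2−4| = 2); (4,4)–(5,3) (|4−5| = |4−3| = 1); (4,4)–(7,1) (|4−7| = |4−1| = 3); (5,3)–(7,1) (|5−7| = |3−1| = 2).
Total attacking pairs: 6.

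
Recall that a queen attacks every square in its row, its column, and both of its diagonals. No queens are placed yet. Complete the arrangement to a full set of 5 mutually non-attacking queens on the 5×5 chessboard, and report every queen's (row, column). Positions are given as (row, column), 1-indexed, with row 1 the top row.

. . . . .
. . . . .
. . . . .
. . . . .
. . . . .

(1,3) (2,1) (3,4) (4,2) (5,5)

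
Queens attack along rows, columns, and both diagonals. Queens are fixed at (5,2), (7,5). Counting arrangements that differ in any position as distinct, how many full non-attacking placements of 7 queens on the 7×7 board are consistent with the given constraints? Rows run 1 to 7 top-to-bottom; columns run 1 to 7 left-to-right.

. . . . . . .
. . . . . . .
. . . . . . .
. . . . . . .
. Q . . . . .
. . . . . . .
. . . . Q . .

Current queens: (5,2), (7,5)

Branch on row 1: col 1 → 0; col 3 → 1; col 4 → 1; col 7 → 0.
Sum: 0 + 1 + 1 + 0 = 2.

2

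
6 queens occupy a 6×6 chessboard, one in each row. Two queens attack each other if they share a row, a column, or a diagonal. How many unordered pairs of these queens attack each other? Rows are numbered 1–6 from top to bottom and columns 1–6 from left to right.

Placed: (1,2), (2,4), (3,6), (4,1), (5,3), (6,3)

3

Same column: (5,3)–(6,3) (column 3).
Same diagonal: (3,6)–(6,3) (|3−6| = |6−3| = 3); (4,1)–(6,3) (|4−6| = |1−3| = 2).
Total attacking pairs: 3.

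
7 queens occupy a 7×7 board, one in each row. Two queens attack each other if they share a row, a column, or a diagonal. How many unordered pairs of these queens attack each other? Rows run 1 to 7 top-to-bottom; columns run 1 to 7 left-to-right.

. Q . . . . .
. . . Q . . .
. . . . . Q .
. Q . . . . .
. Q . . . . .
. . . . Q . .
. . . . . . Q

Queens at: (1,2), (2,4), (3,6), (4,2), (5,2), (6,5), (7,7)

4

Same column: (1,2)–(4,2) (column 2); (1,2)–(5,2) (column 2); (4,2)–(5,2) (column 2).
Same diagonal: (2,4)–(4,2) (|2−4| = |4−2| = 2).
Total attacking pairs: 4.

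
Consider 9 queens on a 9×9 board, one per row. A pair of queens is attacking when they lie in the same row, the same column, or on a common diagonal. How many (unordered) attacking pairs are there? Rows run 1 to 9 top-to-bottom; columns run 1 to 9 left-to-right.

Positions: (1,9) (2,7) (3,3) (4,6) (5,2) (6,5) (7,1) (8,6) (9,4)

Same column: (4,6)–(8,6) (column 6).
Same diagonal: (1,9)–(4,6) (|1−4| = |9−6| = 3).
Total attacking pairs: 2.

2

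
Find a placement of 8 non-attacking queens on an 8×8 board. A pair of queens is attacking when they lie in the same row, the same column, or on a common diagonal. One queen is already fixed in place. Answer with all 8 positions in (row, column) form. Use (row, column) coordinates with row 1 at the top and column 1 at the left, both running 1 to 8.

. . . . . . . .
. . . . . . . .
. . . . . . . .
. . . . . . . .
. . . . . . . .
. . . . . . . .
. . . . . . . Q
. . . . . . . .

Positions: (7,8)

(1,3) (2,5) (3,7) (4,1) (5,4) (6,2) (7,8) (8,6)

Row 1: attacked by (7,8)→{2,8}. Safe: 1, 3, 4, 5, 6, 7. Place at column 3.
Row 2: attacked by (1,3)→{2,3,4}; (7,8)→{3,8}. Safe: 1, 5, 6, 7. Place at column 5.
Row 3: attacked by (1,3)→{1,3,5}; (2,5)→{4,5,6}; (7,8)→{4,8}. Safe: 2, 7. Place at column 7.
Row 4: attacked by (1,3)→{3,6}; (2,5)→{3,5,7}; (3,7)→{6,7,8}; (7,8)→{5,8}. Safe: 1, 2, 4. Place at column 1.
Row 5: attacked by (1,3)→{3,7}; (2,5)→{2,5,8}; (3,7)→{5,7}; (4,1)→{1,2}; (7,8)→{6,8}. Safe: 4. Place at column 4.
Row 6: attacked by (1,3)→{3,8}; (2,5)→{1,5}; (3,7)→{4,7}; (4,1)→{1,3}; (5,4)→{3,4,5}; (7,8)→{7,8}. Safe: 2, 6. Place at column 2.
Row 8: attacked by (1,3)→{3}; (2,5)→{5}; (3,7)→{2,7}; (4,1)→{1,5}; (5,4)→{1,4,7}; (6,2)→{2,4}; (7,8)→{7,8}. Safe: 6. Place at column 6.
Columns [3, 5, 7, 1, 4, 2, 8, 6], r−c [-2, -3, -4, 3, 1, 4, -1, 2], r+c [4, 7, 10, 5, 9, 8, 15, 14] are all distinct, so no two queens attack.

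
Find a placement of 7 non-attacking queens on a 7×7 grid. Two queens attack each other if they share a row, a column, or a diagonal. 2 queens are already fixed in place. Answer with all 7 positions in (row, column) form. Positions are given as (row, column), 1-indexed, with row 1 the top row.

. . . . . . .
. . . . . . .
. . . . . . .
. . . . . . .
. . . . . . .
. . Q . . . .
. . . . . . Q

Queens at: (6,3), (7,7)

Row 1: attacked by (6,3)→{3}; (7,7)→{1,7}. Safe: 2, 4, 5, 6. Place at column 4.
Row 2: attacked by (1,4)→{3,4,5}; (6,3)→{3,7}; (7,7)→{2,7}. Safe: 1, 6. Place at column 1.
Row 3: attacked by (1,4)→{2,4,6}; (2,1)→{1,2}; (6,3)→{3,6}; (7,7)→{3,7}. Safe: 5. Place at column 5.
Row 4: attacked by (1,4)→{1,4,7}; (2,1)→{1,3}; (3,5)→{4,5,6}; (6,3)→{1,3,5}; (7,7)→{4,7}. Safe: 2. Place at column 2.
Row 5: attacked by (1,4)→{4}; (2,1)→{1,4}; (3,5)→{3,5,7}; (4,2)→{1,2,3}; (6,3)→{2,3,4}; (7,7)→{5,7}. Safe: 6. Place at column 6.
Columns [4, 1, 5, 2, 6, 3, 7], r−c [-3, 1, -2, 2, -1, 3, 0], r+c [5, 3, 8, 6, 11, 9, 14] are all distinct, so no two queens attack.

(1,4) (2,1) (3,5) (4,2) (5,6) (6,3) (7,7)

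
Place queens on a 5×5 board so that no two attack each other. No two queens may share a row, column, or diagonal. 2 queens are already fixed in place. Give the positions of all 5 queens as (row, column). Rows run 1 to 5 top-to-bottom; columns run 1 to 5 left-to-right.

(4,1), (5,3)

Row 1: attacked by (4,1)→{1,4}; (5,3)→{3}. Safe: 2, 5. Place at column 5.
Row 2: attacked by (1,5)→{4,5}; (4,1)→{1,3}; (5,3)→{3}. Safe: 2. Place at column 2.
Row 3: attacked by (1,5)→{3,5}; (2,2)→{1,2,3}; (4,1)→{1,2}; (5,3)→{1,3,5}. Safe: 4. Place at column 4.
Columns [5, 2, 4, 1, 3], r−c [-4, 0, -1, 3, 2], r+c [6, 4, 7, 5, 8] are all distinct, so no two queens attack.

(1,5) (2,2) (3,4) (4,1) (5,3)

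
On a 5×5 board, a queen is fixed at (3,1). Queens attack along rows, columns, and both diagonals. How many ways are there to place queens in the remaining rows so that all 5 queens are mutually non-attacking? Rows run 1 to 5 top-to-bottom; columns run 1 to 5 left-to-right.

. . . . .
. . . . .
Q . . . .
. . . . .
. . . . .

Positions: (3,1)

Branch on row 1: col 2 → 1; col 4 → 0; col 5 → 1.
Sum: 1 + 0 + 1 = 2.

2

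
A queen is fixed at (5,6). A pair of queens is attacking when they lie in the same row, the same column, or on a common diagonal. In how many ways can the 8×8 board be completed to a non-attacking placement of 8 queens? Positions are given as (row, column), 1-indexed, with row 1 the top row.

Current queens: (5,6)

12

Branch on row 1: col 1 → 0; col 3 → 2; col 4 → 6; col 5 → 0; col 7 → 3; col 8 → 1.
Sum: 0 + 2 + 6 + 0 + 3 + 1 = 12.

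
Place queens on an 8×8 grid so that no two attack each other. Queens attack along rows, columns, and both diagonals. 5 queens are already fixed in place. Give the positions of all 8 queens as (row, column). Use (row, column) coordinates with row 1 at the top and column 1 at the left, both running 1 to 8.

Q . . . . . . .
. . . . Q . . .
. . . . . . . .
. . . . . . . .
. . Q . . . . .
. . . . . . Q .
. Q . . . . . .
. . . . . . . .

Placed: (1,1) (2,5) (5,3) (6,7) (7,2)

(1,1) (2,5) (3,8) (4,6) (5,3) (6,7) (7,2) (8,4)

Row 3: attacked by (1,1)→{1,3}; (2,5)→{4,5,6}; (5,3)→{1,3,5}; (6,7)→{4,7}; (7,2)→{2,6}. Safe: 8. Place at column 8.
Row 4: attacked by (1,1)→{1,4}; (2,5)→{3,5,7}; (3,8)→{7,8}; (5,3)→{2,3,4}; (6,7)→{5,7}; (7,2)→{2,5}. Safe: 6. Place at column 6.
Row 8: attacked by (1,1)→{1,8}; (2,5)→{5}; (3,8)→{3,8}; (4,6)→{2,6}; (5,3)→{3,6}; (6,7)→{5,7}; (7,2)→{1,2,3}. Safe: 4. Place at column 4.
Columns [1, 5, 8, 6, 3, 7, 2, 4], r−c [0, -3, -5, -2, 2, -1, 5, 4], r+c [2, 7, 11, 10, 8, 13, 9, 12] are all distinct, so no two queens attack.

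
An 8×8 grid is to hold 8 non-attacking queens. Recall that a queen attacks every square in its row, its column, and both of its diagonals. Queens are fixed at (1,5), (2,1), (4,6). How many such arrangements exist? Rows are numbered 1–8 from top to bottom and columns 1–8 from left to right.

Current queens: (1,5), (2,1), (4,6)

Branch on row 3: col 4 → 1; col 8 → 1.
Sum: 1 + 1 = 2.

2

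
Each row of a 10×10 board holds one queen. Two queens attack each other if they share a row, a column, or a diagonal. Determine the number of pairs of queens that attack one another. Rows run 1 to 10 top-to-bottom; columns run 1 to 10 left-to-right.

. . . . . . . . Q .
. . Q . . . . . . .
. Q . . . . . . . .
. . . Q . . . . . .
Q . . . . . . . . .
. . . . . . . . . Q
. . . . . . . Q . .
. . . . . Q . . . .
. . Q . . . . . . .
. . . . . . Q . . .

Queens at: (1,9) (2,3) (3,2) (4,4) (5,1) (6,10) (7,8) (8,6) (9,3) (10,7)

3

Same column: (2,3)–(9,3) (column 3).
Same diagonal: (2,3)–(3,2) (|2−3| = |3−2| = 1); (2,3)–(7,8) (|2−7| = |3−8| = 5).
Total attacking pairs: 3.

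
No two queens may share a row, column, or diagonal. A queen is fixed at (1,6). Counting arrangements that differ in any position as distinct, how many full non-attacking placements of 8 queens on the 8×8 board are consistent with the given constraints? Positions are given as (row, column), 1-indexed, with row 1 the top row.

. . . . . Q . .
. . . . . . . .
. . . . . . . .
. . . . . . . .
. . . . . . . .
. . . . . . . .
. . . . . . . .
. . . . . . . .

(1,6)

Branch on row 2: col 1 → 1; col 2 → 2; col 3 → 8; col 4 → 4; col 8 → 1.
Sum: 1 + 2 + 8 + 4 + 1 = 16.

16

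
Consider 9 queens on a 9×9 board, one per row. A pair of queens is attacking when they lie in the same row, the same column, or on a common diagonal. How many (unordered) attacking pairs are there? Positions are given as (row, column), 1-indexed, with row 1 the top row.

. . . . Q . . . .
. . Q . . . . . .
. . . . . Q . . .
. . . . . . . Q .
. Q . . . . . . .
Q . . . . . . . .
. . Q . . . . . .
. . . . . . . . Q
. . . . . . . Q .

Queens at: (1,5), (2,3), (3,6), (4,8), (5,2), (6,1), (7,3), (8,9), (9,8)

6

Same column: (2,3)–(7,3) (column 3); (4,8)–(9,8) (column 8).
Same diagonal: (1,5)–(4,8) (|1−4| = |5−8| = 3); (2,3)–(8,9) (|2−8| = |3−9| = 6); (5,2)–(6,1) (|5−6| = |2−1| = 1); (8,9)–(9,8) (|8−9| = |9−8| = 1).
Total attacking pairs: 6.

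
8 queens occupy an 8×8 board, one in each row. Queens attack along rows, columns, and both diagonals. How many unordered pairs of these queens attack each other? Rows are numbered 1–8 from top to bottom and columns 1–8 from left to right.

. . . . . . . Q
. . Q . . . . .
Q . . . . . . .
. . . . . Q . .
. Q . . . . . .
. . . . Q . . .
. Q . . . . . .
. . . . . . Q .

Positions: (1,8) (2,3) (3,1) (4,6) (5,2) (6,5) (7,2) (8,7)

Same column: (5,2)–(7,2) (column 2).
Same diagonal: (1,8)–(7,2) (|1−7| = |8−2| = 6); (6,5)–(8,7) (|6−8| = |5−7| = 2).
Total attacking pairs: 3.

3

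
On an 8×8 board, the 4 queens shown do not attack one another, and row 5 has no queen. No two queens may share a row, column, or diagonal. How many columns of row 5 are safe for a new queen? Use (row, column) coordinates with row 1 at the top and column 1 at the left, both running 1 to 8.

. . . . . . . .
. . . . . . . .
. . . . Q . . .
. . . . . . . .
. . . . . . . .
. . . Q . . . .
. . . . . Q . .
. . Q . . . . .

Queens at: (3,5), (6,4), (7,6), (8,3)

(3,5) attacks row 5 at column 5 and diagonals 3, 7.
(6,4) attacks row 5 at column 4 and diagonals 3, 5.
(7,6) attacks row 5 at column 6 and diagonals 4, 8.
(8,3) attacks row 5 at column 3 and diagonals 6.
Attacked columns: {3, 4, 5, 6, 7, 8}. Safe: {1, 2}.

2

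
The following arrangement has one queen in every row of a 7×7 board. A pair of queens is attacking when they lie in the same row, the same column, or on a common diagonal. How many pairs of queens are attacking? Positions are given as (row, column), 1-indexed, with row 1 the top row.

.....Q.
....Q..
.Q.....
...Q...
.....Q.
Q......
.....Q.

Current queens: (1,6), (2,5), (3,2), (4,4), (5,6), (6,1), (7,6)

7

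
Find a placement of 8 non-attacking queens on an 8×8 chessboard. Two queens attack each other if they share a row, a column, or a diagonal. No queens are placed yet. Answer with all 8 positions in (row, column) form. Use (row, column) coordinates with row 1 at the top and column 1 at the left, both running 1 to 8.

Row 1: Safe: 1, 2, 3, 4, 5, 6, 7, 8. Place at column 6.
Row 2: attacked by (1,6)→{5,6,7}. Safe: 1, 2, 3, 4, 8. Place at column 3.
Row 3: attacked by (1,6)→{4,6,8}; (2,3)→{2,3,4}. Safe: 1, 5, 7. Place at column 7.
Row 4: attacked by (1,6)→{3,6}; (2,3)→{1,3,5}; (3,7)→{6,7,8}. Safe: 2, 4. Place at column 4.
Row 5: attacked by (1,6)→{2,6}; (2,3)→{3,6}; (3,7)→{5,7}; (4,4)→{3,4,5}. Safe: 1, 8. Place at column 1.
Row 6: attacked by (1,6)→{1,6}; (2,3)→{3,7}; (3,7)→{4,7}; (4,4)→{2,4,6}; (5,1)→{1,2}. Safe: 5, 8. Place at column 8.
Row 7: attacked by (1,6)→{6}; (2,3)→{3,8}; (3,7)→{3,7}; (4,4)→{1,4,7}; (5,1)→{1,3}; (6,8)→{7,8}. Safe: 2, 5. Place at column 2.
Row 8: attacked by (1,6)→{6}; (2,3)→{3}; (3,7)→{2,7}; (4,4)→{4,8}; (5,1)→{1,4}; (6,8)→{6,8}; (7,2)→{1,2,3}. Safe: 5. Place at column 5.
Columns [6, 3, 7, 4, 1, 8, 2, 5], r−c [-5, -1, -4, 0, 4, -2, 5, 3], r+c [7, 5, 10, 8, 6, 14, 9, 13] are all distinct, so no two queens attack.

(1,6) (2,3) (3,7) (4,4) (5,1) (6,8) (7,2) (8,5)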